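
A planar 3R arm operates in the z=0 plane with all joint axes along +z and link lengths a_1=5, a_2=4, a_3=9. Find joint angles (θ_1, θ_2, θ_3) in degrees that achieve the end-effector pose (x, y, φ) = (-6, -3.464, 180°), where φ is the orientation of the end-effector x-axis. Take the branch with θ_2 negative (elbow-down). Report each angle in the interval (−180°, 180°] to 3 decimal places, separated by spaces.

wrist centre = target − a_3·(cos φ, sin φ) = (3.0000, -3.4640)
cos θ_2 = (20.9993−5²−4²)/(2·5·4) = -0.5000; θ_2 = -120.0012° (elbow-down)
β = atan2(-3.4640,3.0000) = -49.1058°; ψ = atan2(-3.4641,2.9999) = -49.1069°
θ_1 = β − ψ = 0.0012°
θ_3 = φ − θ_1 − θ_2 = -60.0000° (wrapped to (-180°,180°])

0.001 -120.001 -60.000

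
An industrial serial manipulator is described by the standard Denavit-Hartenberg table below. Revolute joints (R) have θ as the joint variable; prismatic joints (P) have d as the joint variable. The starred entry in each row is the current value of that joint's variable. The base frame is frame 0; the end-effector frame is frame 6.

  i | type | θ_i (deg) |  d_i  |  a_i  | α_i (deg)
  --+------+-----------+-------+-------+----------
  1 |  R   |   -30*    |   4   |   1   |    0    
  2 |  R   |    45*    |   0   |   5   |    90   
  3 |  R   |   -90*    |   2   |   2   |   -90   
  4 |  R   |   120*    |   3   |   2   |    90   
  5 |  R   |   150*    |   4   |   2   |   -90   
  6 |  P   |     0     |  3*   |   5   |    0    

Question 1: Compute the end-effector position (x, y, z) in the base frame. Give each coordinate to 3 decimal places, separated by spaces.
after link 1: o_1 = (0.8660, -0.5000, 4.0000)
after link 2: o_2 = (5.6957, 0.7941, 4.0000)
after link 3: o_3 = (6.2133, -1.1378, 2.0000)
after link 4: o_4 = (8.6628, 1.3117, 3.0000)
after link 5: o_5 = (9.4993, 2.0535, -1.3301)
after link 6: o_6 = (10.7114, -2.8489, -4.2452)

10.711 -2.849 -4.245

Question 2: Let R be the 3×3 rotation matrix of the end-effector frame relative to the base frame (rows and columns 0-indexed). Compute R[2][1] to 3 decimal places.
0.866

End-effector y-axis (col 1 of R) = (0.1294,-0.4830,0.8660)
R[2][1] = 0.8660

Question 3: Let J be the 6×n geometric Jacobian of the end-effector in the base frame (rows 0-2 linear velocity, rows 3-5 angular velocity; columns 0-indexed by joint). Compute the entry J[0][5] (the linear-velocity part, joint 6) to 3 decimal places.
-0.724

prismatic axis z_5 = (-0.7244,-0.6424,-0.2500)
J_v[:, 5] = z_5; J_ω[:, 5] = (0,0,0)
entry J[0][5] = -0.7244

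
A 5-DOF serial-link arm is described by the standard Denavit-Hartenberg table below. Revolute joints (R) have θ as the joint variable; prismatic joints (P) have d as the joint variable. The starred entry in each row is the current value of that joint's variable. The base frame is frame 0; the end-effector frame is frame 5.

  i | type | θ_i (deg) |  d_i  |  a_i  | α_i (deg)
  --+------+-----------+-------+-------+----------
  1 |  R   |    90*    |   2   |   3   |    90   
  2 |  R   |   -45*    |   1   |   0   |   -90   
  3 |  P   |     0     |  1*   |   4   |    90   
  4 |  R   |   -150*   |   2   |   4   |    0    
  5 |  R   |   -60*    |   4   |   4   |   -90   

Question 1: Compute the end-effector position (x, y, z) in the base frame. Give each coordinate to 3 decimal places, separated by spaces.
after link 1: o_1 = (0.0000, 3.0000, 2.0000)
after link 2: o_2 = (1.0000, 3.0000, 2.0000)
after link 3: o_3 = (1.0000, 6.5355, -0.1213)
after link 4: o_4 = (3.0000, 2.6718, 0.9140)
after link 5: o_5 = (7.0000, 1.6366, 4.7777)

7.000 1.637 4.778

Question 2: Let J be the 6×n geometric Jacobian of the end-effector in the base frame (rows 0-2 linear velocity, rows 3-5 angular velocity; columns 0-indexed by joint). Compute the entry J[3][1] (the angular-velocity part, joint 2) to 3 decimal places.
1.000

axis z_1 = (1.0000,-0.0000,0.0000); lever o_n−o_1 = (7.0000,-1.3634,2.7777)
cross product → J_v[:, 1] = (-0.0000,-2.7777,-1.3634)
J_ω[:, 1] = z_1
entry J[3][1] = 1.0000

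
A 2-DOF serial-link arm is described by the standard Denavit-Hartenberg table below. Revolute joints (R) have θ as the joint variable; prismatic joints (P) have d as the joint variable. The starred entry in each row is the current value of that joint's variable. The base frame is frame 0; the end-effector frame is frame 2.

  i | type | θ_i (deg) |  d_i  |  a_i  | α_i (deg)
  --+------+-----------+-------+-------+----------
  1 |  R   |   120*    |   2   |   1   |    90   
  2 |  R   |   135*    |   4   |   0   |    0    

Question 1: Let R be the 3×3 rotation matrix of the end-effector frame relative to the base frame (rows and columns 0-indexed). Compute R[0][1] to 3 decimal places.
End-effector y-axis (col 1 of R) = (0.3536,-0.6124,-0.7071)
R[0][1] = 0.3536

0.354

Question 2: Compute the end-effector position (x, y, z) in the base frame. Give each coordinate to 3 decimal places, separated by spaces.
after link 1: o_1 = (-0.5000, 0.8660, 2.0000)
after link 2: o_2 = (2.9641, 2.8660, 2.0000)

2.964 2.866 2.000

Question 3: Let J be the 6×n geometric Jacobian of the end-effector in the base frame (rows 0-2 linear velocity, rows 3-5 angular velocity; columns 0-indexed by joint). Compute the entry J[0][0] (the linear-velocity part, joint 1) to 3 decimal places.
axis z_0 = ẑ; lever o_n−o_0 = (2.9641,2.8660,2.0000)
cross product → J_v[:, 0] = (-2.8660,2.9641,0.0000)
J_ω[:, 0] = z_0
entry J[0][0] = -2.8660

-2.866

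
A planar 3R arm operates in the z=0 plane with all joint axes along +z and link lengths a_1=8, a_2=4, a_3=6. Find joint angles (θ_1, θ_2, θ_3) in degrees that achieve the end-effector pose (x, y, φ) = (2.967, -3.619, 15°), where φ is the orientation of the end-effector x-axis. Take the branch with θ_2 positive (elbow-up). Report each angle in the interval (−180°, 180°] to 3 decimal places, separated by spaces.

wrist centre = target − a_3·(cos φ, sin φ) = (-2.8286, -5.1719)
cos θ_2 = (34.7494−8²−4²)/(2·8·4) = -0.7070; θ_2 = 134.9946° (elbow-up)
β = atan2(-5.1719,-2.8286) = -118.6745°; ψ = atan2(2.8287,5.1718) = 28.6761°
θ_1 = β − ψ = -147.3506°
θ_3 = φ − θ_1 − θ_2 = 27.3560° (wrapped to (-180°,180°])

-147.351 134.995 27.356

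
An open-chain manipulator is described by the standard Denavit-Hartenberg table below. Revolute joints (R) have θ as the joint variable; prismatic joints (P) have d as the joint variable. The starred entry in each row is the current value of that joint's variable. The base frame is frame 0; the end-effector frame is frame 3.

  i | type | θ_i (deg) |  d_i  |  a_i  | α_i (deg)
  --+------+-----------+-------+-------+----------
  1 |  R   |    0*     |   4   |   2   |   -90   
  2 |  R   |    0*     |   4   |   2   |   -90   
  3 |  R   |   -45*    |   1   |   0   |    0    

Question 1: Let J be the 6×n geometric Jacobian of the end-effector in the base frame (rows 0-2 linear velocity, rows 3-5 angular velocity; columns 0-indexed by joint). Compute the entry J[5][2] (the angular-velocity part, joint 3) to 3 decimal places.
-1.000

axis z_2 = (0.0000,0.0000,-1.0000); lever o_n−o_2 = (0.0000,0.0000,-1.0000)
cross product → J_v[:, 2] = (-0.0000,0.0000,0.0000)
J_ω[:, 2] = z_2
entry J[5][2] = -1.0000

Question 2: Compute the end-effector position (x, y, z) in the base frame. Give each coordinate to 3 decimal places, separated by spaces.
after link 1: o_1 = (2.0000, 0.0000, 4.0000)
after link 2: o_2 = (4.0000, 4.0000, 4.0000)
after link 3: o_3 = (4.0000, 4.0000, 3.0000)

4.000 4.000 3.000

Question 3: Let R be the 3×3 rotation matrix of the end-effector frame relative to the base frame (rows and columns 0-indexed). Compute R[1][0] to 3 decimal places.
End-effector x-axis (col 0 of R) = (0.7071,0.7071,0.0000)
R[1][0] = 0.7071

0.707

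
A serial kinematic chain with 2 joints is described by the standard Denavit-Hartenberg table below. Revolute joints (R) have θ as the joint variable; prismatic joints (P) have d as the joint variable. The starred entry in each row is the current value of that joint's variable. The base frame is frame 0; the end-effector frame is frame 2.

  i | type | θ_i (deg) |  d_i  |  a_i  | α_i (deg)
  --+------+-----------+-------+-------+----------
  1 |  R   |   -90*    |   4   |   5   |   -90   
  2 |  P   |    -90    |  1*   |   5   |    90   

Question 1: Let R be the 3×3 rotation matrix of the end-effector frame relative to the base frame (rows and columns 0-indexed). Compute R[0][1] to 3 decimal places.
End-effector y-axis (col 1 of R) = (1.0000,0.0000,0.0000)
R[0][1] = 1.0000

1.000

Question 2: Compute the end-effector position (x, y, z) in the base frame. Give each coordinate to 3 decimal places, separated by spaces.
after link 1: o_1 = (0.0000, -5.0000, 4.0000)
after link 2: o_2 = (1.0000, -5.0000, 9.0000)

1.000 -5.000 9.000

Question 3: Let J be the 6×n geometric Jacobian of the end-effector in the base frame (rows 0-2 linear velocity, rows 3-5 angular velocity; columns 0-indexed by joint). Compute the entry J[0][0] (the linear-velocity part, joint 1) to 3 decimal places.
axis z_0 = ẑ; lever o_n−o_0 = (1.0000,-5.0000,9.0000)
cross product → J_v[:, 0] = (5.0000,1.0000,-0.0000)
J_ω[:, 0] = z_0
entry J[0][0] = 5.0000

5.000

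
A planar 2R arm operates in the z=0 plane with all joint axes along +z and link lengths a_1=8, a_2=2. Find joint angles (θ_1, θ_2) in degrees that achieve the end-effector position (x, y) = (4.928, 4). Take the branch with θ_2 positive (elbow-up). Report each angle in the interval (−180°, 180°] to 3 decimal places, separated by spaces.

30.003 150.007

cos θ_2 = (40.2852−8²−2²)/(2·8·2) = -0.8661; θ_2 = 150.0072° (elbow-up)
β = atan2(4.0000,4.9280) = 39.0658°; ψ = atan2(0.9998,6.2678) = 9.0629°
θ_1 = β − ψ = 30.0029°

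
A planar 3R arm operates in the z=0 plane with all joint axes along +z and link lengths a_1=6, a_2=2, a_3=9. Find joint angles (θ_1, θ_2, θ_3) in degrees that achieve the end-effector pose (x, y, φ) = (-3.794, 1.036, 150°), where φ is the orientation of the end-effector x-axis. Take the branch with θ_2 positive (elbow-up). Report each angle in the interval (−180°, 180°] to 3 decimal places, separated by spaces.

-59.998 119.997 90.001

wrist centre = target − a_3·(cos φ, sin φ) = (4.0002, -3.4640)
cos θ_2 = (28.0011−6²−2²)/(2·6·2) = -0.5000; θ_2 = 119.9969° (elbow-up)
β = atan2(-3.4640,4.0002) = -40.8909°; ψ = atan2(1.7321,5.0001) = 19.1068°
θ_1 = β − ψ = -59.9978°
θ_3 = φ − θ_1 − θ_2 = 90.0009° (wrapped to (-180°,180°])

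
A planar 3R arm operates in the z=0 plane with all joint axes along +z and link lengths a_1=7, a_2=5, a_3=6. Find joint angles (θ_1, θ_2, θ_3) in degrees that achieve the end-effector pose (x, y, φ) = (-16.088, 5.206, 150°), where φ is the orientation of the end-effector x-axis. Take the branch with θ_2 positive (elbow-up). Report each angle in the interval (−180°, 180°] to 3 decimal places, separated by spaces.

wrist centre = target − a_3·(cos φ, sin φ) = (-10.8918, 2.2060)
cos θ_2 = (123.4988−7²−5²)/(2·7·5) = 0.7071; θ_2 = 44.9985° (elbow-up)
β = atan2(2.2060,-10.8918) = 168.5504°; ψ = atan2(3.5354,10.5356) = 18.5502°
θ_1 = β − ψ = 150.0002°
θ_3 = φ − θ_1 − θ_2 = -44.9987° (wrapped to (-180°,180°])

150.000 44.998 -44.999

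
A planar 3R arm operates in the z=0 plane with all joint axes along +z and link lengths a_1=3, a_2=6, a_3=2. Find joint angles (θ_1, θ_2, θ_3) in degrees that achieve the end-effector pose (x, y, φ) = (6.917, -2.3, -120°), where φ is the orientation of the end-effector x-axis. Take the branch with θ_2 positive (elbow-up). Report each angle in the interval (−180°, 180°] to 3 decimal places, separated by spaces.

-44.995 59.997 -135.003

wrist centre = target − a_3·(cos φ, sin φ) = (7.9170, -0.5679)
cos θ_2 = (63.0015−3²−6²)/(2·3·6) = 0.5000; θ_2 = 59.9973° (elbow-up)
β = atan2(-0.5679,7.9170) = -4.1033°; ψ = atan2(5.1960,6.0002) = 40.8915°
θ_1 = β − ψ = -44.9947°
θ_3 = φ − θ_1 − θ_2 = -135.0026° (wrapped to (-180°,180°])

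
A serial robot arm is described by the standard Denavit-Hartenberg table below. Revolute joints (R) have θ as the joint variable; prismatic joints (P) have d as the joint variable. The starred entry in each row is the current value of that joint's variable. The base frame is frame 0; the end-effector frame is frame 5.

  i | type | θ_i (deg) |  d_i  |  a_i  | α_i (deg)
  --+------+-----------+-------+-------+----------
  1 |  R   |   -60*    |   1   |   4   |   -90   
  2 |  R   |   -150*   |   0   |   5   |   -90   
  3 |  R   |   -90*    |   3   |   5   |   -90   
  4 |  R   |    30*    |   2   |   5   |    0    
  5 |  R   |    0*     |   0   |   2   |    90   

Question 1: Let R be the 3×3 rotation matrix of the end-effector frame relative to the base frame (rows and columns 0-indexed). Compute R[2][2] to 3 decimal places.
0.750

End-effector z-axis (col 2 of R) = (0.6495,-0.1250,0.7500)
R[2][2] = 0.7500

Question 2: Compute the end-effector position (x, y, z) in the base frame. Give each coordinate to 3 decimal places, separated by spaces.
after link 1: o_1 = (2.0000, -3.4641, 1.0000)
after link 2: o_2 = (-0.1651, 0.2859, 3.5000)
after link 3: o_3 = (4.9151, 1.4869, 6.0981)
after link 4: o_4 = (7.1740, 6.2345, 4.9330)
after link 5: o_5 = (8.4240, 7.5335, 4.0670)

8.424 7.533 4.067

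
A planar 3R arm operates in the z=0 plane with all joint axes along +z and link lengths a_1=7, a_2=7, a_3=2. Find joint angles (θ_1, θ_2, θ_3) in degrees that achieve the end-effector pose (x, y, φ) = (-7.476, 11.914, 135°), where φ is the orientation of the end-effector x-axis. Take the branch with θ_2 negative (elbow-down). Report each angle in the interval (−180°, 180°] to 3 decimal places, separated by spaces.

wrist centre = target − a_3·(cos φ, sin φ) = (-6.0618, 10.4998)
cos θ_2 = (146.9908−7²−7²)/(2·7·7) = 0.4999; θ_2 = -60.0062° (elbow-down)
β = atan2(10.4998,-6.0618) = 119.9989°; ψ = atan2(-6.0626,10.4993) = -30.0031°
θ_1 = β − ψ = 150.0020°
θ_3 = φ − θ_1 − θ_2 = 45.0042° (wrapped to (-180°,180°])

150.002 -60.006 45.004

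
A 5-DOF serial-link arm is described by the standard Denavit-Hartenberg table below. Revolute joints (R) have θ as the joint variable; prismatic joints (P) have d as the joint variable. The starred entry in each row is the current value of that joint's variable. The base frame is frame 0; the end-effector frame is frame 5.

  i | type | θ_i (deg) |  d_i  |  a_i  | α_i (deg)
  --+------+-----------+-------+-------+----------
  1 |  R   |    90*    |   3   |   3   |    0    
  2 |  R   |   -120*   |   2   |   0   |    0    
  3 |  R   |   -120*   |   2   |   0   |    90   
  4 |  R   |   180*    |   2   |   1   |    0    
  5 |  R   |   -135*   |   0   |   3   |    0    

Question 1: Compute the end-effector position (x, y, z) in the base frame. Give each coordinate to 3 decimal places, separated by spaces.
after link 1: o_1 = (0.0000, 3.0000, 3.0000)
after link 2: o_2 = (0.0000, 3.0000, 5.0000)
after link 3: o_3 = (0.0000, 3.0000, 7.0000)
after link 4: o_4 = (-0.1340, 5.2321, 7.0000)
after link 5: o_5 = (-1.9711, 4.1714, 9.1213)

-1.971 4.171 9.121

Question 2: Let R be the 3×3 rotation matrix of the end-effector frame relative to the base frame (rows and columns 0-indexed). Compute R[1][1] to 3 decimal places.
End-effector y-axis (col 1 of R) = (0.6124,0.3536,0.7071)
R[1][1] = 0.3536

0.354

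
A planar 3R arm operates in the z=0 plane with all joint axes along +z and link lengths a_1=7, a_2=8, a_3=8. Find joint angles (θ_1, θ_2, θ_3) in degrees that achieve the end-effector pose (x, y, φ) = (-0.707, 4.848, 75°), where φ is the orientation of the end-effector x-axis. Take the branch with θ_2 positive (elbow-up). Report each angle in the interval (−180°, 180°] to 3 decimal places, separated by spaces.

wrist centre = target − a_3·(cos φ, sin φ) = (-2.7776, -2.8794)
cos θ_2 = (16.0058−7²−8²)/(2·7·8) = -0.8660; θ_2 = 149.9994° (elbow-up)
β = atan2(-2.8794,-2.7776) = -133.9685°; ψ = atan2(4.0001,0.0718) = 88.9711°
θ_1 = β − ψ = -222.9396°
θ_3 = φ − θ_1 − θ_2 = 147.9402° (wrapped to (-180°,180°])

137.060 149.999 147.940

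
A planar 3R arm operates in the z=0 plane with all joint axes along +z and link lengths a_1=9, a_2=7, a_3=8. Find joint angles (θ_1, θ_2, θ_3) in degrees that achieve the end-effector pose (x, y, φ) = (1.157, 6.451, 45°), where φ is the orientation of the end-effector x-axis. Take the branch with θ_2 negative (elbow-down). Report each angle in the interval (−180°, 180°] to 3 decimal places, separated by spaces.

-140.018 -150.001 -24.980

wrist centre = target − a_3·(cos φ, sin φ) = (-4.4999, 0.7941)
cos θ_2 = (20.8794−9²−7²)/(2·9·7) = -0.8660; θ_2 = -150.0013° (elbow-down)
β = atan2(0.7941,-4.4999) = 169.9914°; ψ = atan2(-3.4999,2.9377) = -49.9903°
θ_1 = β − ψ = 219.9817°
θ_3 = φ − θ_1 − θ_2 = -24.9803° (wrapped to (-180°,180°])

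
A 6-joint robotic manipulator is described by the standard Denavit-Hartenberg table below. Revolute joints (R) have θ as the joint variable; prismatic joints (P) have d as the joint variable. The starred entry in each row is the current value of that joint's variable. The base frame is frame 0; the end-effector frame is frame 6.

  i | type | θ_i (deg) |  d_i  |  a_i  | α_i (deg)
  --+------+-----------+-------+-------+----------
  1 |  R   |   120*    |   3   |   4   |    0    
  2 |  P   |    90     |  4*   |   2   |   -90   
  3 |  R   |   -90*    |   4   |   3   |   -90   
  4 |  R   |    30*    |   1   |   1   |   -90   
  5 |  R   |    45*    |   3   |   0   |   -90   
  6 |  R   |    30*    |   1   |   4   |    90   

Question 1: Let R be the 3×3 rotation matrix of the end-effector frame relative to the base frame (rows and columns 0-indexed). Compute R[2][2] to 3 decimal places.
-0.127

End-effector z-axis (col 2 of R) = (-0.1572,0.9794,-0.1268)
R[2][2] = -0.1268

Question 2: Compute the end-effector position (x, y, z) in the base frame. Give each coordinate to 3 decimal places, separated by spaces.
after link 1: o_1 = (-2.0000, 3.4641, 3.0000)
after link 2: o_2 = (-3.7321, 2.4641, 7.0000)
after link 3: o_3 = (-1.7321, -1.0000, 10.0000)
after link 4: o_4 = (-2.8481, -1.0670, 10.8660)
after link 5: o_5 = (-4.1471, 1.1830, 9.3660)
after link 6: o_6 = (-0.9830, 2.0158, 11.8750)

-0.983 2.016 11.875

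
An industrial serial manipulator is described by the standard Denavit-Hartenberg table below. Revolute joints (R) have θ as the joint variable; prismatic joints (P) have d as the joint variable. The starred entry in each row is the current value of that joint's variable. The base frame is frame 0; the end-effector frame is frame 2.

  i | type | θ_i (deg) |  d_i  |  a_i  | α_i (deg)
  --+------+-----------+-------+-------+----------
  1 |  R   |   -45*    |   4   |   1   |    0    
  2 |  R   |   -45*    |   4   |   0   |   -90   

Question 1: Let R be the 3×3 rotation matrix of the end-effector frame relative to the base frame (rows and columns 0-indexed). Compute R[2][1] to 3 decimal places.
-1.000

End-effector y-axis (col 1 of R) = (0.0000,0.0000,-1.0000)
R[2][1] = -1.0000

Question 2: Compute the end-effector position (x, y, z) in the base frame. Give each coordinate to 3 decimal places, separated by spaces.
0.707 -0.707 8.000

after link 1: o_1 = (0.7071, -0.7071, 4.0000)
after link 2: o_2 = (0.7071, -0.7071, 8.0000)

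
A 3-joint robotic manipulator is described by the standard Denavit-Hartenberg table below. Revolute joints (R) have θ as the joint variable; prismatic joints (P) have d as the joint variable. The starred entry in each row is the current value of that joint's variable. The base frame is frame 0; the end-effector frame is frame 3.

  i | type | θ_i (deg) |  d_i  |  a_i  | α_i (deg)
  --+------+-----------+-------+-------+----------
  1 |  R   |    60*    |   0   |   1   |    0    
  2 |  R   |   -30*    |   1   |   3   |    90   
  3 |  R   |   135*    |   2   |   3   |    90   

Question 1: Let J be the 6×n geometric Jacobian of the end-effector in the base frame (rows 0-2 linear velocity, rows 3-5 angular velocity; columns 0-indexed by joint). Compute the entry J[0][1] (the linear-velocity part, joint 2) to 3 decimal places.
1.293

axis z_1 = (0.0000,0.0000,1.0000); lever o_n−o_1 = (1.7610,-1.2927,3.1213)
cross product → J_v[:, 1] = (1.2927,1.7610,-0.0000)
J_ω[:, 1] = z_1
entry J[0][1] = 1.2927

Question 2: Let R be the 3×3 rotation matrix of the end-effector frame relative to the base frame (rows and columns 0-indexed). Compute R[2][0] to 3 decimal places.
End-effector x-axis (col 0 of R) = (-0.6124,-0.3536,0.7071)
R[2][0] = 0.7071

0.707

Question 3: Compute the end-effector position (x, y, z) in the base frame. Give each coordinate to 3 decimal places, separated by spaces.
2.261 -0.427 3.121

after link 1: o_1 = (0.5000, 0.8660, 0.0000)
after link 2: o_2 = (3.0981, 2.3660, 1.0000)
after link 3: o_3 = (2.2610, -0.4267, 3.1213)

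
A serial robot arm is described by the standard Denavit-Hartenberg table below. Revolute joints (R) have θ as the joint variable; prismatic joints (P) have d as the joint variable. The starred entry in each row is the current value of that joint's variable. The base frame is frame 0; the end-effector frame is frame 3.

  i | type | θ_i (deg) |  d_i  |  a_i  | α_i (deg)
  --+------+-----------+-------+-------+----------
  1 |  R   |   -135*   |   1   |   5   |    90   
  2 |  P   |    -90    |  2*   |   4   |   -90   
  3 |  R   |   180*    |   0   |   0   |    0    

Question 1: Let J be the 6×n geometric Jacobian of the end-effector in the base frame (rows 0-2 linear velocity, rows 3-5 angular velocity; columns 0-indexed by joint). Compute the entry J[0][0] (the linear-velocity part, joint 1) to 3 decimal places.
2.121

axis z_0 = ẑ; lever o_n−o_0 = (-4.9497,-2.1213,-3.0000)
cross product → J_v[:, 0] = (2.1213,-4.9497,0.0000)
J_ω[:, 0] = z_0
entry J[0][0] = 2.1213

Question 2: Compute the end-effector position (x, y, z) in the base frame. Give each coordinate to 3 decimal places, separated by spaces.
after link 1: o_1 = (-3.5355, -3.5355, 1.0000)
after link 2: o_2 = (-4.9497, -2.1213, -3.0000)
after link 3: o_3 = (-4.9497, -2.1213, -3.0000)

-4.950 -2.121 -3.000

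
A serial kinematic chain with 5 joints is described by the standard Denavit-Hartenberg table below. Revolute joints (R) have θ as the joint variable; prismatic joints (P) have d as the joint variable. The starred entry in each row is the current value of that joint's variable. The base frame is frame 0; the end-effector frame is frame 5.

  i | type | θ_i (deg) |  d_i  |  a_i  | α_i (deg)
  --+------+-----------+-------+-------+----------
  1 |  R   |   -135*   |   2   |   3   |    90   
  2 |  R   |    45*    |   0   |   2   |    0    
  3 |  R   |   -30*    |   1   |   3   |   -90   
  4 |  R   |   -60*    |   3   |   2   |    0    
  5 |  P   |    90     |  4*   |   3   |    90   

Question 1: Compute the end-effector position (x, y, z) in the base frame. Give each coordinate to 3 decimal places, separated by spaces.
-7.218 -5.476 11.883

after link 1: o_1 = (-2.1213, -2.1213, 2.0000)
after link 2: o_2 = (-3.1213, -3.1213, 3.4142)
after link 3: o_3 = (-5.8775, -4.4633, 4.1907)
after link 4: o_4 = (-7.2362, -3.3725, 7.3473)
after link 5: o_5 = (-7.2180, -5.4756, 11.8834)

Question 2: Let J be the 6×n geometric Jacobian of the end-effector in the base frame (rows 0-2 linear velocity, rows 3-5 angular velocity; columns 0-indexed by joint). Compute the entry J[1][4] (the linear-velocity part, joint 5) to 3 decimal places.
prismatic axis z_4 = (0.1830,0.1830,0.9659)
J_v[:, 4] = z_4; J_ω[:, 4] = (0,0,0)
entry J[1][4] = 0.1830

0.183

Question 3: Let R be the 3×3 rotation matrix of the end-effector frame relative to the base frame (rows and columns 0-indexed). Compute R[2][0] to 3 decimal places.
End-effector x-axis (col 0 of R) = (-0.2380,-0.9451,0.2241)
R[2][0] = 0.2241

0.224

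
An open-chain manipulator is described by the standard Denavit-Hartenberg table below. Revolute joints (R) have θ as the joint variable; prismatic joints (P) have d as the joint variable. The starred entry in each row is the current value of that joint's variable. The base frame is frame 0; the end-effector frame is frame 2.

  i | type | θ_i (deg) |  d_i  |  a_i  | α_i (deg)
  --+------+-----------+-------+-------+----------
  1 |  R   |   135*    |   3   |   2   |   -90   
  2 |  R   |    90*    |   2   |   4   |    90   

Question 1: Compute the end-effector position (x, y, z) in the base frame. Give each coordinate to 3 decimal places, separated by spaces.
-2.828 0.000 -1.000

after link 1: o_1 = (-1.4142, 1.4142, 3.0000)
after link 2: o_2 = (-2.8284, 0.0000, -1.0000)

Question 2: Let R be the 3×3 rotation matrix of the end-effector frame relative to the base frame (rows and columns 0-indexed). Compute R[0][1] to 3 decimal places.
End-effector y-axis (col 1 of R) = (-0.7071,-0.7071,0.0000)
R[0][1] = -0.7071

-0.707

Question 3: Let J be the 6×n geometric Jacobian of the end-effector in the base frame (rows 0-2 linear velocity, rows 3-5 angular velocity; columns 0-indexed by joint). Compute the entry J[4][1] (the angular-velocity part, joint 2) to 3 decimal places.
axis z_1 = (-0.7071,-0.7071,0.0000); lever o_n−o_1 = (-1.4142,-1.4142,-4.0000)
cross product → J_v[:, 1] = (2.8284,-2.8284,-0.0000)
J_ω[:, 1] = z_1
entry J[4][1] = -0.7071

-0.707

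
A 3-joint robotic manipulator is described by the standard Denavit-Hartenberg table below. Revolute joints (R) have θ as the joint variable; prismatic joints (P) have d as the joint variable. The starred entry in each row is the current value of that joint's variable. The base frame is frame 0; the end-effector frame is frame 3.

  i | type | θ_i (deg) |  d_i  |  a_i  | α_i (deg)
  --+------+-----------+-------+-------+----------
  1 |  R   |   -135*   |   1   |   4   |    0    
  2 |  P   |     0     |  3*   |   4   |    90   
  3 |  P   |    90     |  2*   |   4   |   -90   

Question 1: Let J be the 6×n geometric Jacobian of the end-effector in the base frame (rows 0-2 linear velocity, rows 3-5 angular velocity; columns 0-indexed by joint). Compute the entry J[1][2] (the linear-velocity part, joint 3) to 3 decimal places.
0.707

prismatic axis z_2 = (-0.7071,0.7071,0.0000)
J_v[:, 2] = z_2; J_ω[:, 2] = (0,0,0)
entry J[1][2] = 0.7071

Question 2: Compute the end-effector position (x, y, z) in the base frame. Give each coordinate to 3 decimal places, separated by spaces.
-7.071 -4.243 8.000

after link 1: o_1 = (-2.8284, -2.8284, 1.0000)
after link 2: o_2 = (-5.6569, -5.6569, 4.0000)
after link 3: o_3 = (-7.0711, -4.2426, 8.0000)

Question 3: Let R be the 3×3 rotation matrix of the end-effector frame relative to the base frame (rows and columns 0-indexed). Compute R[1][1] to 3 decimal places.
End-effector y-axis (col 1 of R) = (0.7071,-0.7071,-0.0000)
R[1][1] = -0.7071

-0.707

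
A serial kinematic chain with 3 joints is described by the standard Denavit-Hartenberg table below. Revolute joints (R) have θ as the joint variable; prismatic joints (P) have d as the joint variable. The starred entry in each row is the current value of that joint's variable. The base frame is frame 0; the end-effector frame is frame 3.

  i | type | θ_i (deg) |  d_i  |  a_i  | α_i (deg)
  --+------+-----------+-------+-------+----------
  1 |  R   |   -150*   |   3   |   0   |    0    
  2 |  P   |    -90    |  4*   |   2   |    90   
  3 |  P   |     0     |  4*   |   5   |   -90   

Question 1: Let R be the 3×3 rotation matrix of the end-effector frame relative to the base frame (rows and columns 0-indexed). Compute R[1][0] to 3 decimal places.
0.866

End-effector x-axis (col 0 of R) = (-0.5000,0.8660,0.0000)
R[1][0] = 0.8660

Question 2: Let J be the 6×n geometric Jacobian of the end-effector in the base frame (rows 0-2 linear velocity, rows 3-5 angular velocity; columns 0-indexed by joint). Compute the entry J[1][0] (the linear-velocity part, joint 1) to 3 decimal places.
axis z_0 = ẑ; lever o_n−o_0 = (-0.0359,8.0622,7.0000)
cross product → J_v[:, 0] = (-8.0622,-0.0359,0.0000)
J_ω[:, 0] = z_0
entry J[1][0] = -0.0359

-0.036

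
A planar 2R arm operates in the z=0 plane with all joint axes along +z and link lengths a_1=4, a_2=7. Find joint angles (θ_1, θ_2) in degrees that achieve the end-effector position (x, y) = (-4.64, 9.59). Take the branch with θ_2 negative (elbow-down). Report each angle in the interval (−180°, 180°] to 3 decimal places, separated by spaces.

134.999 -29.999

cos θ_2 = (113.4977−4²−7²)/(2·4·7) = 0.8660; θ_2 = -29.9994° (elbow-down)
β = atan2(9.5900,-4.6400) = 115.8194°; ψ = atan2(-3.4999,10.0622) = -19.1792°
θ_1 = β − ψ = 134.9986°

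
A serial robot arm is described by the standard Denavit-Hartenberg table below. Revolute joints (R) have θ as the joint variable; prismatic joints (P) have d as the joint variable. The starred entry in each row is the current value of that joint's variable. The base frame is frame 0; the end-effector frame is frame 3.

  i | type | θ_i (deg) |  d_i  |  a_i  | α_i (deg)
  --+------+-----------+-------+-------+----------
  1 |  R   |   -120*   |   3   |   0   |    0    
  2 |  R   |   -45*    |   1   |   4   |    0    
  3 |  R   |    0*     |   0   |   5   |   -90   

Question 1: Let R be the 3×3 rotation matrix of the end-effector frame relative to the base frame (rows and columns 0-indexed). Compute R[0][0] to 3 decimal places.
-0.966

End-effector x-axis (col 0 of R) = (-0.9659,-0.2588,0.0000)
R[0][0] = -0.9659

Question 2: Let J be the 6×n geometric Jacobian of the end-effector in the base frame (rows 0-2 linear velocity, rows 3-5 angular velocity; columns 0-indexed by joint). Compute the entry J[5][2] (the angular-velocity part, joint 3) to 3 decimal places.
1.000

axis z_2 = (0.0000,0.0000,1.0000); lever o_n−o_2 = (-4.8296,-1.2941,0.0000)
cross product → J_v[:, 2] = (1.2941,-4.8296,0.0000)
J_ω[:, 2] = z_2
entry J[5][2] = 1.0000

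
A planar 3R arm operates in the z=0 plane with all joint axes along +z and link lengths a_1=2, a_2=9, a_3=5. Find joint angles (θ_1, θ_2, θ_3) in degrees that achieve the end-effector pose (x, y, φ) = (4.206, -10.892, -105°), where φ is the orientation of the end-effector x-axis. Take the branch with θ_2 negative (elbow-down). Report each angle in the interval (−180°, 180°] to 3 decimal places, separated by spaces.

wrist centre = target − a_3·(cos φ, sin φ) = (5.5001, -6.0624)
cos θ_2 = (67.0034−2²−9²)/(2·2·9) = -0.4999; θ_2 = -119.9938° (elbow-down)
β = atan2(-6.0624,5.5001) = -47.7841°; ψ = atan2(-7.7947,-2.4992) = -107.7770°
θ_1 = β − ψ = 59.9929°
θ_3 = φ − θ_1 − θ_2 = -44.9991° (wrapped to (-180°,180°])

59.993 -119.994 -44.999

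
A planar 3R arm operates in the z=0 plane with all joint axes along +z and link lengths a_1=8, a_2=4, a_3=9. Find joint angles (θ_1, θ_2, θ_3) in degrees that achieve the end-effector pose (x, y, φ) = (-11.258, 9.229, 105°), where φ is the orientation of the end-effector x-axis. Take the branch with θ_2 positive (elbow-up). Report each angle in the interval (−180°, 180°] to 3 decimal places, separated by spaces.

150.003 89.993 -134.996

wrist centre = target − a_3·(cos φ, sin φ) = (-8.9286, 0.5357)
cos θ_2 = (80.0073−8²−4²)/(2·8·4) = 0.0001; θ_2 = 89.9934° (elbow-up)
β = atan2(0.5357,-8.9286) = 176.5667°; ψ = atan2(4.0000,8.0005) = 26.5637°
θ_1 = β − ψ = 150.0030°
θ_3 = φ − θ_1 − θ_2 = -134.9964° (wrapped to (-180°,180°])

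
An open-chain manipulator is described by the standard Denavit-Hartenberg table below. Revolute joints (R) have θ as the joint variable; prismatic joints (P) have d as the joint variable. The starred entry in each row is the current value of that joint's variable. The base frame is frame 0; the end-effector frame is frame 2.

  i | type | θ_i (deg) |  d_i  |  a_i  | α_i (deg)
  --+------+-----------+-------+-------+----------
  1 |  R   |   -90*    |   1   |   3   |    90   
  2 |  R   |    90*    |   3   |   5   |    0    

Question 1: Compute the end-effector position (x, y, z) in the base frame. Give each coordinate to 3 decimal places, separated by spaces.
-3.000 -3.000 6.000

after link 1: o_1 = (0.0000, -3.0000, 1.0000)
after link 2: o_2 = (-3.0000, -3.0000, 6.0000)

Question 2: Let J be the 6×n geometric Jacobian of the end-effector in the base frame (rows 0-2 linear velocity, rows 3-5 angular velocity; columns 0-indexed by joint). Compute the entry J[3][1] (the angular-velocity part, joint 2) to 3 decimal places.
axis z_1 = (-1.0000,-0.0000,0.0000); lever o_n−o_1 = (-3.0000,-0.0000,5.0000)
cross product → J_v[:, 1] = (-0.0000,5.0000,0.0000)
J_ω[:, 1] = z_1
entry J[3][1] = -1.0000

-1.000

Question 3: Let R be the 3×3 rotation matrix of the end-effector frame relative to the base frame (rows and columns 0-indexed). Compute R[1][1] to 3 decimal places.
End-effector y-axis (col 1 of R) = (-0.0000,1.0000,0.0000)
R[1][1] = 1.0000

1.000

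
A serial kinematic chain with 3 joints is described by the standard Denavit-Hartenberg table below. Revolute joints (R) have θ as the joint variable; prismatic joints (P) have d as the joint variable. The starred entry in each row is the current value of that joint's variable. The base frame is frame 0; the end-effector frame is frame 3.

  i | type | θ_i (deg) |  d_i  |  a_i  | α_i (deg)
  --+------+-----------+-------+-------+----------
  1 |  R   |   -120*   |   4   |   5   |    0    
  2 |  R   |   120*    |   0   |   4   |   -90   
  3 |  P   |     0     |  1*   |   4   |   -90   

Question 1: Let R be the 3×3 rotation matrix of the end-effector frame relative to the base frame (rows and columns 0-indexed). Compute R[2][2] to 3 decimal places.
-1.000

End-effector z-axis (col 2 of R) = (-0.0000,0.0000,-1.0000)
R[2][2] = -1.0000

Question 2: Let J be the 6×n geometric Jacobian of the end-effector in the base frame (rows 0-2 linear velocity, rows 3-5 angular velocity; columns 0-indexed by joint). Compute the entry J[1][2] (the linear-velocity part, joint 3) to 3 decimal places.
1.000

prismatic axis z_2 = (0.0000,1.0000,0.0000)
J_v[:, 2] = z_2; J_ω[:, 2] = (0,0,0)
entry J[1][2] = 1.0000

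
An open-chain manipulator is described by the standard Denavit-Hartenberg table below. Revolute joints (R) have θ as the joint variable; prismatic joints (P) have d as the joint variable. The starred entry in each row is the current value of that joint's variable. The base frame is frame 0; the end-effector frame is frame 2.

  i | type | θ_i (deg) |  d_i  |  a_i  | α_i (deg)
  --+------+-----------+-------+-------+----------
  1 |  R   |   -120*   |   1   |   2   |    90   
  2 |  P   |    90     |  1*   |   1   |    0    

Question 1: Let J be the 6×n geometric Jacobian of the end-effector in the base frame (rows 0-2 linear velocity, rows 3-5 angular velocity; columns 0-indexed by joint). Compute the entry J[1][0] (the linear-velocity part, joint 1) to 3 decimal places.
axis z_0 = ẑ; lever o_n−o_0 = (-1.8660,-1.2321,2.0000)
cross product → J_v[:, 0] = (1.2321,-1.8660,0.0000)
J_ω[:, 0] = z_0
entry J[1][0] = -1.8660

-1.866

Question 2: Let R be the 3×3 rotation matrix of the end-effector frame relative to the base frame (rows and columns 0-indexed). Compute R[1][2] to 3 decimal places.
End-effector z-axis (col 2 of R) = (-0.8660,0.5000,0.0000)
R[1][2] = 0.5000

0.500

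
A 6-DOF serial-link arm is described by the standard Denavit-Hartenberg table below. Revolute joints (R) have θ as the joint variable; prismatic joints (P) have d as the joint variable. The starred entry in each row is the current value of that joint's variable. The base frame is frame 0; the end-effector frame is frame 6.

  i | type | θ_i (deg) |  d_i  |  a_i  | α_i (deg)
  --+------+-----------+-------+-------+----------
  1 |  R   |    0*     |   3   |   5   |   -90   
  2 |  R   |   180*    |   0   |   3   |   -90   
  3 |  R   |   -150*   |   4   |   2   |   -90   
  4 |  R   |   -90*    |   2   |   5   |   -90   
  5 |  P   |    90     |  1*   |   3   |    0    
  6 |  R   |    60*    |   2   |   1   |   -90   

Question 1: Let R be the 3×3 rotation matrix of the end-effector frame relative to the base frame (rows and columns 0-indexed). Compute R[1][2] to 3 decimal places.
End-effector z-axis (col 2 of R) = (-0.4330,0.7500,-0.5000)
R[1][2] = 0.7500

0.750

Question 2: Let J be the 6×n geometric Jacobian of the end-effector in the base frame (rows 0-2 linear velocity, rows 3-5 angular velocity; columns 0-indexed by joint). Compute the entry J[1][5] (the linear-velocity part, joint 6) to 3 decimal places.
0.750

axis z_5 = (0.8660,0.5000,0.0000); lever o_n−o_5 = (1.9821,0.5670,-0.8660)
cross product → J_v[:, 5] = (-0.4330,0.7500,-0.5000)
J_ω[:, 5] = z_5
entry J[1][5] = 0.7500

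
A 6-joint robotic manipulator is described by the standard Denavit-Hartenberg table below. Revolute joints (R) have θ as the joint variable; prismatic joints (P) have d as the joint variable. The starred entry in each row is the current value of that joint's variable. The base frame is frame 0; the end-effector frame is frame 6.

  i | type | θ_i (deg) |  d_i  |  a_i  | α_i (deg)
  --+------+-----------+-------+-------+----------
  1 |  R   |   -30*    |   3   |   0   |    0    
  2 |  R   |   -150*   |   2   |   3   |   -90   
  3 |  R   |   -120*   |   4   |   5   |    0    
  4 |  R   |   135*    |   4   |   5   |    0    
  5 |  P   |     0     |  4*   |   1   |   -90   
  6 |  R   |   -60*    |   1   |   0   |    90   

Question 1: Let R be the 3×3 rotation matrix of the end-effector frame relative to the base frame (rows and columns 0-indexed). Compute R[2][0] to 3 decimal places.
End-effector x-axis (col 0 of R) = (-0.4830,-0.8660,-0.1294)
R[2][0] = -0.1294

-0.129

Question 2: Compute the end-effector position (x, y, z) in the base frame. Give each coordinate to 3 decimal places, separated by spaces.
-6.037 -12.000 6.811

after link 1: o_1 = (0.0000, 0.0000, 3.0000)
after link 2: o_2 = (-3.0000, 0.0000, 5.0000)
after link 3: o_3 = (-0.5000, -4.0000, 9.3301)
after link 4: o_4 = (-5.3296, -8.0000, 8.0360)
after link 5: o_5 = (-6.2956, -12.0000, 7.7772)
after link 6: o_6 = (-6.0367, -12.0000, 6.8113)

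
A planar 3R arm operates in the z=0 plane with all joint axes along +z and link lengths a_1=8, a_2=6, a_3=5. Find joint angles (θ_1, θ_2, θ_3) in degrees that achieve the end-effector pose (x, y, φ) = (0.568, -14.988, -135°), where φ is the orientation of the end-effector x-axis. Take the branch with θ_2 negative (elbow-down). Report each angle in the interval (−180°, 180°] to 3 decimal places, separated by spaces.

-45.001 -60.001 -29.997

wrist centre = target − a_3·(cos φ, sin φ) = (4.1035, -11.4525)
cos θ_2 = (147.9980−8²−6²)/(2·8·6) = 0.5000; θ_2 = -60.0014° (elbow-down)
β = atan2(-11.4525,4.1035) = -70.2869°; ψ = atan2(-5.1962,10.9999) = -25.2856°
θ_1 = β − ψ = -45.0013°
θ_3 = φ − θ_1 − θ_2 = -29.9973° (wrapped to (-180°,180°])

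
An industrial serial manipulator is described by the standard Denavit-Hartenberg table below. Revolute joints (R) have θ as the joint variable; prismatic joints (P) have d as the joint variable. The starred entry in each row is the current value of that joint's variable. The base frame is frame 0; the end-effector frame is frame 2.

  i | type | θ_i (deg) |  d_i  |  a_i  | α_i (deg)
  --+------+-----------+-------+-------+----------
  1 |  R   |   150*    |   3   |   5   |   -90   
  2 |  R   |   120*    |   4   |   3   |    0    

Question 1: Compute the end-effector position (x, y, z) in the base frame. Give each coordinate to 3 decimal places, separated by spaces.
after link 1: o_1 = (-4.3301, 2.5000, 3.0000)
after link 2: o_2 = (-5.0311, -1.7141, 0.4019)

-5.031 -1.714 0.402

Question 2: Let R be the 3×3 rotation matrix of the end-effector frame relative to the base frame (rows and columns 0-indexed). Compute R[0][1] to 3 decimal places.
End-effector y-axis (col 1 of R) = (0.7500,-0.4330,0.5000)
R[0][1] = 0.7500

0.750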